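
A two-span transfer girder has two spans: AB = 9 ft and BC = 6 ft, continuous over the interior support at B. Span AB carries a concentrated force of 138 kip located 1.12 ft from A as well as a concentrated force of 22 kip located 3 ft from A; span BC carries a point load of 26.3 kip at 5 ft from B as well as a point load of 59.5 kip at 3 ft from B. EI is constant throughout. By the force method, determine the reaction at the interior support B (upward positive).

R_B = 85.07 kip

Release continuity at B by inserting a hinge; the redundant is the internal moment M_B. The primary structure is two simply-supported spans AB and BC.
Rotations at B on the released spans (each span's end-slope, ×1/EI):
  span AB: point load 138 at a = 1.12: Pab(L + a)/(6LEI) = 228.2/EI
  span AB: point load 22 at a = 3: Pab(L + a)/(6LEI) = 88/EI
  span BC: point load 26.3 at a = 5: Pab(L + b)/(6LEI) = 25.57/EI
  span BC: point load 59.5 at a = 3: Pab(L + b)/(6LEI) = 133.9/EI
  relative rotation θ_0 = (316.2 + 159.4)/EI = 475.7/EI
A unit hogging moment at B produces rotation L₁/(3EI) + L₂/(3EI) = 5/EI.
Compatibility: M_B·(L₁+L₂)/(3EI) = θ_0, giving M_B = 95.14 kip·ft (hogging).
Span AB, ΣM about A with M_B applied at B: R_B^{AB}·9 = 220.6 + 95.14, so R_B^{AB} = 35.08 kip and R_A = 160 − 35.08 = 124.9 kip.
Span BC, ΣM about C: R_B^{BC}·6 = 204.8 + 95.14, so R_B^{BC} = 49.99 kip and R_C = 85.8 − 49.99 = 35.81 kip.
R_B = 35.08 + 49.99 = 85.07 kip.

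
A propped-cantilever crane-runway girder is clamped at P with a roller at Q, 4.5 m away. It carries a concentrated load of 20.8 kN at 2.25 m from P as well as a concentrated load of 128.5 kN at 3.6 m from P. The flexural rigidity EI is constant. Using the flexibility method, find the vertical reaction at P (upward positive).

R_P = 52.34 kN

Release the roller at Q. Primary structure: cantilever fixed at P.
Deflection at Q on the released cantilever, summing each load's contribution:
  point load 20.8 at a = 2.25: Pa²(3L − a)/(6EI) = 197.4/EI
  point load 128.5 at a = 3.6: Pa²(3L − a)/(6EI) = 2748/EI
  δ_0 = 2945/EI
Flexibility coefficient — unit upward force at Q: δ_{QQ} = L³/(3EI) = 30.38/EI.
The prop prevents deflection at Q: R_Q = δ_0/δ_{QQ} = 2945/30.38 = 96.96 kN.
Vertical equilibrium: R_P = ΣP − R_Q = 149.3 − 96.96 = 52.34 kN.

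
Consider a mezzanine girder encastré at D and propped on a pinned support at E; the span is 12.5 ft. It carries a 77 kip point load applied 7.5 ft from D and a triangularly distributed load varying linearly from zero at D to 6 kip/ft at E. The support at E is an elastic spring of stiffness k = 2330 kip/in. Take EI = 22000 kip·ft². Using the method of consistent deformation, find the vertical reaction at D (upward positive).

Choose R_E as the redundant. The primary structure is the cantilever fixed at D.
Downward deflection at the released point E due to the loads:
  point load 77 at a = 7.5: Pa²(3L − a)/(6EI) = 21656/EI
  triangular load, peak 6 at the free end: 11w₀L⁴/(120EI) = 13428/EI
  δ_0 = 35084/EI
Tip deflection under a unit load at E: L³/(3EI) = 651/EI.
With EI = 22000 kip·ft²: δ_0 = 1.5947 ft and δ_{EE} = 0.029593 ft/kip.
Compatibility — the spring shortens by R_E/k under the reaction it provides: δ_0 − R_E·δ_{EE} = R_E/k. With 1/k = 1/(2330×12) ft/kip = 0.000036 ft/kip, R_E = δ_0 / (δ_{EE} + 1/k) = 1.5947 / (0.029593 + 0.000036) = 53.82 kip.
Vertical equilibrium: R_D = ΣP − R_E = 114.5 − 53.82 = 60.68 kip.

R_D = 60.68 kip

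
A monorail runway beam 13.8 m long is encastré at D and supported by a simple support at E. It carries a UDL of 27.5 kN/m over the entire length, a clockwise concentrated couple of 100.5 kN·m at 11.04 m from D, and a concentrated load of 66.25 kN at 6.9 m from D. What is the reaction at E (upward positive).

R_E = 173.5 kN

Take the reaction at E as the redundant and release it; the primary structure is a cantilever fixed at D.
Deflection at E on the released cantilever, summing each load's contribution:
  UDL 27.5: wL⁴/(8EI) = 124669/EI
  clockwise couple 100.5 at a = 11.04: M₀a(2L − a)/(2EI) = 9187/EI
  point load 66.25 at a = 6.9: Pa²(3L − a)/(6EI) = 18136/EI
  δ_0 = 151992/EI
Flexibility coefficient — unit upward force at E: δ_{EE} = L³/(3EI) = 876/EI.
The prop prevents deflection at E: R_E = δ_0/δ_{EE} = 151992/876 = 173.5 kN.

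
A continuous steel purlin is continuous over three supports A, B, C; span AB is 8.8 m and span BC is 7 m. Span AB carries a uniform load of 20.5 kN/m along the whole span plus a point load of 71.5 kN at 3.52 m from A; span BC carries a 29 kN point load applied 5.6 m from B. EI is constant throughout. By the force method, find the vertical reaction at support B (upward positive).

R_B = 170.3 kN

Release continuity at B by inserting a hinge; the redundant is the internal moment M_B. The primary structure is two simply-supported spans AB and BC.
Discontinuity in slope at B on the released structure — sum the simple-span end rotations:
  span AB: UDL 20.5: wL³/(24EI) = 582.1/EI
  span AB: point load 71.5 at a = 3.52: Pab(L + a)/(6LEI) = 310.1/EI
  span BC: point load 29 at a = 5.6: Pab(L + b)/(6LEI) = 45.47/EI
  relative rotation θ_0 = (892.2 + 45.47)/EI = 937.6/EI
A unit hogging moment at B produces rotation L₁/(3EI) + L₂/(3EI) = 5.267/EI.
Slope continuity at B: θ_0 = M_B·5.267/EI, so M_B = 937.6/5.267 = 178 kN·m (hogging).
Span AB, ΣM about A with M_B applied at B: R_B^{AB}·8.8 = 1045 + 178, so R_B^{AB} = 139 kN and R_A = 251.9 − 139 = 112.9 kN.
Span BC, ΣM about C: R_B^{BC}·7 = 40.6 + 178, so R_B^{BC} = 31.23 kN and R_C = 29 − 31.23 = -2.233 kN.
R_B = 139 + 31.23 = 170.3 kN.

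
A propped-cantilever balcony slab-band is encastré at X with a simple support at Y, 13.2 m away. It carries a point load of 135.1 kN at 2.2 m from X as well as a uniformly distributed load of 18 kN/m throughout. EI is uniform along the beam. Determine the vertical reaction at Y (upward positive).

Take the reaction at Y as the redundant and release it; the primary structure is a cantilever fixed at X.
Primary-structure tip deflection at Y by superposition:
  point load 135.1 at a = 2.2: Pa²(3L − a)/(6EI) = 4076/EI
  UDL 18: wL⁴/(8EI) = 68309/EI
  δ_0 = 72385/EI
Tip deflection under a unit load at Y: L³/(3EI) = 766.7/EI.
The prop prevents deflection at Y: R_Y = δ_0/δ_{YY} = 72385/766.7 = 94.42 kN.

R_Y = 94.42 kN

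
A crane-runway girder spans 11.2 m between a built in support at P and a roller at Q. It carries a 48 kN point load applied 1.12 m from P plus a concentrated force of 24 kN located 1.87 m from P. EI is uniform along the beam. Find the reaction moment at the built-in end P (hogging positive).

M_P = 80.23 kN·m

Release the roller at Q. Primary structure: cantilever fixed at P.
Free-end deflection of the primary structure under the applied loading (downward +):
  point load 48 at a = 1.12: Pa²(3L − a)/(6EI) = 325.9/EI
  point load 24 at a = 1.87: Pa²(3L − a)/(6EI) = 443.8/EI
  δ_0 = 769.8/EI
Tip deflection under a unit load at Q: L³/(3EI) = 468.3/EI.
The prop prevents deflection at Q: R_Q = δ_0/δ_{QQ} = 769.8/468.3 = 1.644 kN.
Moment equilibrium about P: M_P = Σ(load moments about P) − R_Q·L = 98.64 − 1.644×11.2 = 80.23 kN·m.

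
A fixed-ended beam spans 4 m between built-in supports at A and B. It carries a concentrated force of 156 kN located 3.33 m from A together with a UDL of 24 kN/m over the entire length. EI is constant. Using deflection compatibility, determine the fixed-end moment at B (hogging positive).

M_B = 104.4 kN·m

Release both end moments; the primary structure is a simply-supported span AB with redundants M_A and M_B.
Simple-span end rotations at A and B under the given loads:
  at A: point load 156 at a = 3.33: Pab(L + b)/(6LEI) = 67.73/EI
  at B: point load 156 at a = 3.33: Pab(L + a)/(6LEI) = 106.3/EI
  at A: UDL 24: wL³/(24EI) = 64/EI
  at B: UDL 24: wL³/(24EI) = 64/EI
  θ_A0 = 131.7/EI,  θ_B0 = 170.3/EI
Flexibility coefficients: a unit moment at one end gives L/(3EI) there and L/(6EI) at the far end, so f₁₁ = f₂₂ = 1.333/EI and f₁₂ = f₂₁ = 0.6667/EI.
Compatibility — zero rotation at each built-in end:
  1.333 M_A + 0.6667 M_B = 131.7
  0.6667 M_A + 1.333 M_B = 170.3
Solving the pair gives M_A = 46.57 kN·m and M_B = 104.4 kN·m (hogging).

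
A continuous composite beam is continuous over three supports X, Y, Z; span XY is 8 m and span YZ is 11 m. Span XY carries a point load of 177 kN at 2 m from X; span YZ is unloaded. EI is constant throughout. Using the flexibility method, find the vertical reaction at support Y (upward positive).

Release continuity at Y by inserting a hinge; the redundant is the internal moment M_Y. The primary structure is two simply-supported spans XY and YZ.
Rotations at Y on the released spans (each span's end-slope, ×1/EI):
  span XY: point load 177 at a = 2: Pab(L + a)/(6LEI) = 442.5/EI
  relative rotation θ_0 = (442.5 + 0)/EI = 442.5/EI
A unit hogging moment at Y produces rotation L₁/(3EI) + L₂/(3EI) = 6.333/EI.
Slope continuity at Y: θ_0 = M_Y·6.333/EI, so M_Y = 442.5/6.333 = 69.87 kN·m (hogging).
Span XY, ΣM about X with M_Y applied at Y: R_Y^{XY}·8 = 354 + 69.87, so R_Y^{XY} = 52.98 kN and R_X = 177 − 52.98 = 124 kN.
Span YZ, ΣM about Z: R_Y^{YZ}·11 = 0 + 69.87, so R_Y^{YZ} = 6.352 kN and R_Z = 0 − 6.352 = -6.352 kN.
R_Y = 52.98 + 6.352 = 59.34 kN.

R_Y = 59.34 kN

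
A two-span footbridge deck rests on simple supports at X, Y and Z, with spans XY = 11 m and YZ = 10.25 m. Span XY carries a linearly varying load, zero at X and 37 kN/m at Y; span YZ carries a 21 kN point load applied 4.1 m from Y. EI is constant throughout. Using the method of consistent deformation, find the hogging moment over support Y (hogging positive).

M_Y = 174.4 kN·m

Insert a hinge at Y; M_Y is the redundant, and each span becomes simply supported.
Discontinuity in slope at Y on the released structure — sum the simple-span end rotations:
  span XY: triangular load, peak 37: w₀L³/(45EI) = 1094/EI
  span YZ: point load 21 at a = 4.1: Pab(L + b)/(6LEI) = 141.2/EI
  relative rotation θ_0 = (1094 + 141.2)/EI = 1236/EI
A unit hogging moment at Y produces rotation L₁/(3EI) + L₂/(3EI) = 7.083/EI.
Slope continuity at Y: θ_0 = M_Y·7.083/EI, so M_Y = 1236/7.083 = 174.4 kN·m (hogging).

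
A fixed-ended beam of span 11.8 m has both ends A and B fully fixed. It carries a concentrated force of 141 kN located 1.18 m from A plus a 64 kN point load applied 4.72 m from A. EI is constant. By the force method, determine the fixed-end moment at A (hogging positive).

Take the two fixed-end moments M_A, M_B as redundants; the released structure is the simple span AB.
End rotations of the released simple span under the applied load (×1/EI):
  at A: point load 141 at a = 1.18: Pab(L + b)/(6LEI) = 559.5/EI
  at B: point load 141 at a = 1.18: Pab(L + a)/(6LEI) = 323.9/EI
  at A: point load 64 at a = 4.72: Pab(L + b)/(6LEI) = 570.3/EI
  at B: point load 64 at a = 4.72: Pab(L + a)/(6LEI) = 499/EI
  θ_A0 = 1130/EI,  θ_B0 = 823/EI
Flexibility coefficients: a unit moment at one end gives L/(3EI) there and L/(6EI) at the far end, so f₁₁ = f₂₂ = 3.933/EI and f₁₂ = f₂₁ = 1.967/EI.
Compatibility — zero rotation at each built-in end:
  3.933 M_A + 1.967 M_B = 1130
  1.967 M_A + 3.933 M_B = 823
Solving the pair gives M_A = 243.5 kN·m and M_B = 87.47 kN·m (hogging).

M_A = 243.5 kN·m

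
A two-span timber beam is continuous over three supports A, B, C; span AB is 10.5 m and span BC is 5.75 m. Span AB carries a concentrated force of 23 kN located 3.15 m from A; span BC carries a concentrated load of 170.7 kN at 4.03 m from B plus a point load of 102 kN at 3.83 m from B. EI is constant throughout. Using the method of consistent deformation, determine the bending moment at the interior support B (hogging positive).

Release continuity at B by inserting a hinge; the redundant is the internal moment M_B. The primary structure is two simply-supported spans AB and BC.
Discontinuity in slope at B on the released structure — sum the simple-span end rotations:
  span AB: point load 23 at a = 3.15: Pab(L + a)/(6LEI) = 115.4/EI
  span BC: point load 170.7 at a = 4.03: Pab(L + b)/(6LEI) = 256.2/EI
  span BC: point load 102 at a = 3.83: Pab(L + b)/(6LEI) = 166.8/EI
  relative rotation θ_0 = (115.4 + 422.9)/EI = 538.3/EI
A unit hogging moment at B produces rotation L₁/(3EI) + L₂/(3EI) = 5.417/EI.
Slope continuity at B: θ_0 = M_B·5.417/EI, so M_B = 538.3/5.417 = 99.38 kN·m (hogging).

M_B = 99.38 kN·m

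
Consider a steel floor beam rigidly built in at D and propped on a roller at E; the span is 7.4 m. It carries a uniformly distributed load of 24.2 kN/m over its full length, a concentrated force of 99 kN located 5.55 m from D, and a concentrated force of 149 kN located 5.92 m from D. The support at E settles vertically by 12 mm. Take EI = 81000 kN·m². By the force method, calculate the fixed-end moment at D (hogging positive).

Take the reaction at E as the redundant and release it; the primary structure is a cantilever fixed at D.
Free-end deflection of the primary structure under the applied loading (downward +):
  UDL 24.2: wL⁴/(8EI) = 9071/EI
  point load 99 at a = 5.55: Pa²(3L − a)/(6EI) = 8462/EI
  point load 149 at a = 5.92: Pa²(3L − a)/(6EI) = 14169/EI
  δ_0 = 31702/EI
Flexibility coefficient — unit upward force at E: δ_{EE} = L³/(3EI) = 135.1/EI.
With EI = 81000 kN·m²: δ_0 = 0.39138 m and δ_{EE} = 0.001668 m/kN.
Compatibility — the beam at E must follow the support down by 0.012 m: δ_0 − R_E·δ_{EE} = 0.012, so R_E = (0.39138 − 0.012)/0.001668 = 227.5 kN.
Moment equilibrium about D: M_D = Σ(load moments about D) − R_E·L = 2094 − 227.5×7.4 = 410.6 kN·m.

M_D = 410.6 kN·m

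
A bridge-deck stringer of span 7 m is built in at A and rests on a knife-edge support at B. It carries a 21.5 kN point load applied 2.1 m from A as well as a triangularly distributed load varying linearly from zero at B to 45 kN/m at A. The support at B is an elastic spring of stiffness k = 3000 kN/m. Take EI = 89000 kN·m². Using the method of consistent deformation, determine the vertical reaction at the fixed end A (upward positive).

R_A = 151.9 kN

Take the reaction at B as the redundant and release it; the primary structure is a cantilever fixed at A.
Free-end deflection of the primary structure under the applied loading (downward +):
  point load 21.5 at a = 2.1: Pa²(3L − a)/(6EI) = 298.7/EI
  triangular load, peak 45 at the fixed end: w₀L⁴/(30EI) = 3602/EI
  δ_0 = 3900/EI
Flexibility coefficient — unit upward force at B: δ_{BB} = L³/(3EI) = 114.3/EI.
With EI = 89000 kN·m²: δ_0 = 0.043822 m and δ_{BB} = 0.001285 m/kN.
Compatibility — the spring shortens by R_B/k under the reaction it provides: δ_0 − R_B·δ_{BB} = R_B/k. With 1/k = 0.000333 m/kN, R_B = δ_0 / (δ_{BB} + 1/k) = 0.043822 / (0.001285 + 0.000333) = 27.08 kN.
Vertical equilibrium: R_A = ΣP − R_B = 179 − 27.08 = 151.9 kN.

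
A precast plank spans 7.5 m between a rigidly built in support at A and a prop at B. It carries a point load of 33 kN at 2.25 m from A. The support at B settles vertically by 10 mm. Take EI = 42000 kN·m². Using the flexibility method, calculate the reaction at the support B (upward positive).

Choose R_B as the redundant. The primary structure is the cantilever fixed at A.
Primary-structure tip deflection at B by superposition:
  point load 33 at a = 2.25: Pa²(3L − a)/(6EI) = 563.8/EI
Flexibility coefficient — unit upward force at B: δ_{BB} = L³/(3EI) = 140.6/EI.
With EI = 42000 kN·m²: δ_0 = 0.013425 m and δ_{BB} = 0.003348 m/kN.
Compatibility — the beam at B must follow the support down by 0.01 m: δ_0 − R_B·δ_{BB} = 0.01, so R_B = (0.013425 − 0.01)/0.003348 = 1.023 kN.

R_B = 1.023 kN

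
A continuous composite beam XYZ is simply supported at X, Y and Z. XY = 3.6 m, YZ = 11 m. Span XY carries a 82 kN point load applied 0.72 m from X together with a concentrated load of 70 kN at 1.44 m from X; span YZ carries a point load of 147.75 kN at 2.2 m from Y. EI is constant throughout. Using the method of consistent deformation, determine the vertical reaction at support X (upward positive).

R_X = 53.78 kN

Release continuity at Y by inserting a hinge; the redundant is the internal moment M_Y. The primary structure is two simply-supported spans XY and YZ.
Rotations at Y on the released spans (each span's end-slope, ×1/EI):
  span XY: point load 82 at a = 0.72: Pab(L + a)/(6LEI) = 34.01/EI
  span XY: point load 70 at a = 1.44: Pab(L + a)/(6LEI) = 50.8/EI
  span YZ: point load 147.75 at a = 2.2: Pab(L + b)/(6LEI) = 858.1/EI
  relative rotation θ_0 = (84.81 + 858.1)/EI = 942.9/EI
A unit hogging moment at Y produces rotation L₁/(3EI) + L₂/(3EI) = 4.867/EI.
Slope continuity at Y: θ_0 = M_Y·4.867/EI, so M_Y = 942.9/4.867 = 193.8 kN·m (hogging).
Span XY, ΣM about X with M_Y applied at Y: R_Y^{XY}·3.6 = 159.8 + 193.8, so R_Y^{XY} = 98.22 kN and R_X = 152 − 98.22 = 53.78 kN.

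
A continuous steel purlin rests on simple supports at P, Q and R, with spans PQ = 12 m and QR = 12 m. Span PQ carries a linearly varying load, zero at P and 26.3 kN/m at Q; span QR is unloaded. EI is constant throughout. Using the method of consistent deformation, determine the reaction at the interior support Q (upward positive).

R_Q = 126.2 kN

Take M_Q as the redundant. Released structure: two simple spans PQ and QR with a hinge at Q.
Discontinuity in slope at Q on the released structure — sum the simple-span end rotations:
  span PQ: triangular load, peak 26.3: w₀L³/(45EI) = 1010/EI
  relative rotation θ_0 = (1010 + 0)/EI = 1010/EI
A unit hogging moment at Q produces rotation L₁/(3EI) + L₂/(3EI) = 8/EI.
Compatibility: M_Q·(L₁+L₂)/(3EI) = θ_0, giving M_Q = 126.2 kN·m (hogging).
Span PQ, ΣM about P with M_Q applied at Q: R_Q^{PQ}·12 = 1262 + 126.2, so R_Q^{PQ} = 115.7 kN and R_P = 157.8 − 115.7 = 42.08 kN.
Span QR, ΣM about R: R_Q^{QR}·12 = 0 + 126.2, so R_Q^{QR} = 10.52 kN and R_R = 0 − 10.52 = -10.52 kN.
R_Q = 115.7 + 10.52 = 126.2 kN.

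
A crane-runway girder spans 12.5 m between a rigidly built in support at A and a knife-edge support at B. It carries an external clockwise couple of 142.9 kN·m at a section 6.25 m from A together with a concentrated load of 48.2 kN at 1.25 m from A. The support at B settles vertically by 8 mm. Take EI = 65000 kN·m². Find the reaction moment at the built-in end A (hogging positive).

Remove the prop at B; the released (primary) structure is a cantilever built in at A.
Deflection at B on the released cantilever, summing each load's contribution:
  clockwise couple 142.9 at a = 6.25: M₀a(2L − a)/(2EI) = 8373/EI
  point load 48.2 at a = 1.25: Pa²(3L − a)/(6EI) = 455/EI
  δ_0 = 8828/EI
Flexibility coefficient — unit upward force at B: δ_{BB} = L³/(3EI) = 651/EI.
With EI = 65000 kN·m²: δ_0 = 0.13582 m and δ_{BB} = 0.010016 m/kN.
Compatibility — the beam at B must follow the support down by 0.008 m: δ_0 − R_B·δ_{BB} = 0.008, so R_B = (0.13582 − 0.008)/0.010016 = 12.76 kN.
Moment equilibrium about A: M_A = Σ(load moments about A) − R_B·L = 203.2 − 12.76×12.5 = 43.64 kN·m.

M_A = 43.64 kN·m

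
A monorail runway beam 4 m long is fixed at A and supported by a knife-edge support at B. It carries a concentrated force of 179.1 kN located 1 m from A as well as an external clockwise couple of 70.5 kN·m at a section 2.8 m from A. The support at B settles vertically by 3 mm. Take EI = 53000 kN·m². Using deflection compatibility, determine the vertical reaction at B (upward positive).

Remove the prop at B; the released (primary) structure is a cantilever built in at A.
Primary-structure tip deflection at B by superposition:
  point load 179.1 at a = 1: Pa²(3L − a)/(6EI) = 328.4/EI
  clockwise couple 70.5 at a = 2.8: M₀a(2L − a)/(2EI) = 513.2/EI
  δ_0 = 841.6/EI
Tip deflection under a unit load at B: L³/(3EI) = 21.33/EI.
With EI = 53000 kN·m²: δ_0 = 0.015879 m and δ_{BB} = 0.000403 m/kN.
Compatibility — the beam at B must follow the support down by 0.003 m: δ_0 − R_B·δ_{BB} = 0.003, so R_B = (0.015879 − 0.003)/0.000403 = 32 kN.

R_B = 32 kN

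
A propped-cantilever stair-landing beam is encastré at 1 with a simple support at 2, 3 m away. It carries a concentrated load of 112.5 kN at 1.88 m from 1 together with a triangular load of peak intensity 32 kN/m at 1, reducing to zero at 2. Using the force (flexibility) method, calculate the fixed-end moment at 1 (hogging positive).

Release the roller at 2. Primary structure: cantilever fixed at 1.
Free-end deflection of the primary structure under the applied loading (downward +):
  point load 112.5 at a = 1.88: Pa²(3L − a)/(6EI) = 471.8/EI
  triangular load, peak 32 at the fixed end: w₀L⁴/(30EI) = 86.4/EI
  δ_0 = 558.2/EI
Flexibility coefficient — unit upward force at 2: δ_{22} = L³/(3EI) = 9/EI.
The prop prevents deflection at 2: R_2 = δ_0/δ_{22} = 558.2/9 = 62.03 kN.
Moment equilibrium about 1: M_1 = Σ(load moments about 1) − R_2·L = 259.5 − 62.03×3 = 73.42 kN·m.

M_1 = 73.42 kN·m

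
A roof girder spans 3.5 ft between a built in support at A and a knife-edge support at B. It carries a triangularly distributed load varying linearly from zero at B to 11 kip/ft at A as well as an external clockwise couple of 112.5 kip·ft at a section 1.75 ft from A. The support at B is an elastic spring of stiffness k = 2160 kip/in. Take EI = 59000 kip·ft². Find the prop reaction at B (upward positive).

R_B = 34.51 kip

Choose R_B as the redundant. The primary structure is the cantilever fixed at A.
Primary-structure tip deflection at B by superposition:
  triangular load, peak 11 at the fixed end: w₀L⁴/(30EI) = 55.02/EI
  clockwise couple 112.5 at a = 1.75: M₀a(2L − a)/(2EI) = 516.8/EI
  δ_0 = 571.8/EI
Tip deflection under a unit load at B: L³/(3EI) = 14.29/EI.
With EI = 59000 kip·ft²: δ_0 = 0.009692 ft and δ_{BB} = 0.000242 ft/kip.
Compatibility — the spring shortens by R_B/k under the reaction it provides: δ_0 − R_B·δ_{BB} = R_B/k. With 1/k = 1/(2160×12) ft/kip = 0.000039 ft/kip, R_B = δ_0 / (δ_{BB} + 1/k) = 0.009692 / (0.000242 + 0.000039) = 34.51 kip.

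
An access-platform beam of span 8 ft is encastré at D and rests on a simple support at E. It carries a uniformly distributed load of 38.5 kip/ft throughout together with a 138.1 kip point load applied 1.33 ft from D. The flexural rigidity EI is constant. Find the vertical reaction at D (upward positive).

Remove the prop at E; the released (primary) structure is a cantilever built in at D.
Primary-structure tip deflection at E by superposition:
  UDL 38.5: wL⁴/(8EI) = 19712/EI
  point load 138.1 at a = 1.33: Pa²(3L − a)/(6EI) = 923/EI
  δ_0 = 20635/EI
Flexibility coefficient — unit upward force at E: δ_{EE} = L³/(3EI) = 170.7/EI.
Compatibility at E: δ_0 − R_E·δ_{EE} = 0, so R_E = 20635/170.7 = 120.9 kip.
Vertical equilibrium: R_D = ΣP − R_E = 446.1 − 120.9 = 325.2 kip.

R_D = 325.2 kip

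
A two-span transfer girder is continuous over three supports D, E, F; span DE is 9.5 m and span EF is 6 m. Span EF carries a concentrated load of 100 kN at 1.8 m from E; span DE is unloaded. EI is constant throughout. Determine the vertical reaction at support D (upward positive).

R_D = -4.364 kN

Release continuity at E by inserting a hinge; the redundant is the internal moment M_E. The primary structure is two simply-supported spans DE and EF.
End slopes at the hinge E, treating each span as simply supported:
  span EF: point load 100 at a = 1.8: Pab(L + b)/(6LEI) = 214.2/EI
  relative rotation θ_0 = (0 + 214.2)/EI = 214.2/EI
A unit hogging moment at E produces rotation L₁/(3EI) + L₂/(3EI) = 5.167/EI.
Compatibility: M_E·(L₁+L₂)/(3EI) = θ_0, giving M_E = 41.46 kN·m (hogging).
Span DE, ΣM about D with M_E applied at E: R_E^{DE}·9.5 = 0 + 41.46, so R_E^{DE} = 4.364 kN and R_D = 0 − 4.364 = -4.364 kN.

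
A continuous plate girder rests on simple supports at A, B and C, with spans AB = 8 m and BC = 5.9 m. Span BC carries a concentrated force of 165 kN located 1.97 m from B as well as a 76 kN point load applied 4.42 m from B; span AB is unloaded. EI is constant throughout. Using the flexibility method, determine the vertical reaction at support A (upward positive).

R_A = -12.37 kN

Take M_B as the redundant. Released structure: two simple spans AB and BC with a hinge at B.
Rotations at B on the released spans (each span's end-slope, ×1/EI):
  span BC: point load 165 at a = 1.97: Pab(L + b)/(6LEI) = 354.7/EI
  span BC: point load 76 at a = 4.42: Pab(L + b)/(6LEI) = 103.6/EI
  relative rotation θ_0 = (0 + 458.4)/EI = 458.4/EI
A unit hogging moment at B produces rotation L₁/(3EI) + L₂/(3EI) = 4.633/EI.
Compatibility: M_B·(L₁+L₂)/(3EI) = θ_0, giving M_B = 98.93 kN·m (hogging).
Span AB, ΣM about A with M_B applied at B: R_B^{AB}·8 = 0 + 98.93, so R_B^{AB} = 12.37 kN and R_A = 0 − 12.37 = -12.37 kN.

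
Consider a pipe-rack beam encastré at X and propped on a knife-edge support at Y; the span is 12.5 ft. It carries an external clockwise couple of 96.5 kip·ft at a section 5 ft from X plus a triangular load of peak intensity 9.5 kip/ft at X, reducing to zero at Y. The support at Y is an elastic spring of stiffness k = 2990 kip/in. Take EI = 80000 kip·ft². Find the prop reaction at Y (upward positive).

Take the reaction at Y as the redundant and release it; the primary structure is a cantilever fixed at X.
Free-end deflection of the primary structure under the applied loading (downward +):
  clockwise couple 96.5 at a = 5: M₀a(2L − a)/(2EI) = 4825/EI
  triangular load, peak 9.5 at the fixed end: w₀L⁴/(30EI) = 7731/EI
  δ_0 = 12556/EI
Tip deflection under a unit load at Y: L³/(3EI) = 651/EI.
With EI = 80000 kip·ft²: δ_0 = 0.15695 ft and δ_{YY} = 0.008138 ft/kip.
Compatibility — the spring shortens by R_Y/k under the reaction it provides: δ_0 − R_Y·δ_{YY} = R_Y/k. With 1/k = 1/(2990×12) ft/kip = 0.000028 ft/kip, R_Y = δ_0 / (δ_{YY} + 1/k) = 0.15695 / (0.008138 + 0.000028) = 19.22 kip.

R_Y = 19.22 kip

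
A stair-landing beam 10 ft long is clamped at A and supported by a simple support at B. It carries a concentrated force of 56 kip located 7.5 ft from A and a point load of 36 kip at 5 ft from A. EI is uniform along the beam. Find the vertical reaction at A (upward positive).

Take the reaction at B as the redundant and release it; the primary structure is a cantilever fixed at A.
Primary-structure tip deflection at B by superposition:
  point load 56 at a = 7.5: Pa²(3L − a)/(6EI) = 11812/EI
  point load 36 at a = 5: Pa²(3L − a)/(6EI) = 3750/EI
  δ_0 = 15562/EI
Flexibility coefficient — unit upward force at B: δ_{BB} = L³/(3EI) = 333.3/EI.
The prop prevents deflection at B: R_B = δ_0/δ_{BB} = 15562/333.3 = 46.69 kip.
Vertical equilibrium: R_A = ΣP − R_B = 92 − 46.69 = 45.31 kip.

R_A = 45.31 kip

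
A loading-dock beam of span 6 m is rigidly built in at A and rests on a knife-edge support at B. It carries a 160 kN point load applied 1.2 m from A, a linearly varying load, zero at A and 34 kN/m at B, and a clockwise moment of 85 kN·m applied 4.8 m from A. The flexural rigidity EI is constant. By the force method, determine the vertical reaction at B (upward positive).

R_B = 85.46 kN

Choose R_B as the redundant. The primary structure is the cantilever fixed at A.
Free-end deflection of the primary structure under the applied loading (downward +):
  point load 160 at a = 1.2: Pa²(3L − a)/(6EI) = 645.1/EI
  triangular load, peak 34 at the free end: 11w₀L⁴/(120EI) = 4039/EI
  clockwise couple 85 at a = 4.8: M₀a(2L − a)/(2EI) = 1469/EI
  δ_0 = 6153/EI
Tip deflection under a unit load at B: L³/(3EI) = 72/EI.
Compatibility at B: δ_0 − R_B·δ_{BB} = 0, so R_B = 6153/72 = 85.46 kN.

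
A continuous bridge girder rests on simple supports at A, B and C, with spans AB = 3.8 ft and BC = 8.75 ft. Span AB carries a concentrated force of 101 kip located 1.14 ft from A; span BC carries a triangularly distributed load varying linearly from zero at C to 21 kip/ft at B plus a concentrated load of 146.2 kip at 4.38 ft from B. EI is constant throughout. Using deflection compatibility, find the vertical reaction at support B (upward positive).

R_B = 261.9 kip

Insert a hinge at B; M_B is the redundant, and each span becomes simply supported.
End slopes at the hinge B, treating each span as simply supported:
  span AB: point load 101 at a = 1.14: Pab(L + a)/(6LEI) = 66.36/EI
  span BC: triangular load, peak 21: w₀L³/(45EI) = 312.6/EI
  span BC: point load 146.2 at a = 4.38: Pab(L + b)/(6LEI) = 699.3/EI
  relative rotation θ_0 = (66.36 + 1012)/EI = 1078/EI
A unit hogging moment at B produces rotation L₁/(3EI) + L₂/(3EI) = 4.183/EI.
Slope continuity at B: θ_0 = M_B·4.183/EI, so M_B = 1078/4.183 = 257.8 kip·ft (hogging).
Span AB, ΣM about A with M_B applied at B: R_B^{AB}·3.8 = 115.1 + 257.8, so R_B^{AB} = 98.13 kip and R_A = 101 − 98.13 = 2.867 kip.
Span BC, ΣM about C: R_B^{BC}·8.75 = 1175 + 257.8, so R_B^{BC} = 163.7 kip and R_C = 238.1 − 163.7 = 74.35 kip.
R_B = 98.13 + 163.7 = 261.9 kip.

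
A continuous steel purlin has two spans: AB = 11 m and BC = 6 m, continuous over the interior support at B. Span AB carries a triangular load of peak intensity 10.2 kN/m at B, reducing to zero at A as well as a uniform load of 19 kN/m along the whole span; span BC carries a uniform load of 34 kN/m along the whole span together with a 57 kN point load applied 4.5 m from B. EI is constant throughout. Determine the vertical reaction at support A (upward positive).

Take M_B as the redundant. Released structure: two simple spans AB and BC with a hinge at B.
Discontinuity in slope at B on the released structure — sum the simple-span end rotations:
  span AB: triangular load, peak 10.2: w₀L³/(45EI) = 301.7/EI
  span AB: UDL 19: wL³/(24EI) = 1054/EI
  span BC: UDL 34: wL³/(24EI) = 306/EI
  span BC: point load 57 at a = 4.5: Pab(L + b)/(6LEI) = 80.16/EI
  relative rotation θ_0 = (1355 + 386.2)/EI = 1742/EI
A unit hogging moment at B produces rotation L₁/(3EI) + L₂/(3EI) = 5.667/EI.
Compatibility: M_B·(L₁+L₂)/(3EI) = θ_0, giving M_B = 307.3 kN·m (hogging).
Span AB, ΣM about A with M_B applied at B: R_B^{AB}·11 = 1561 + 307.3, so R_B^{AB} = 169.8 kN and R_A = 265.1 − 169.8 = 95.26 kN.

R_A = 95.26 kN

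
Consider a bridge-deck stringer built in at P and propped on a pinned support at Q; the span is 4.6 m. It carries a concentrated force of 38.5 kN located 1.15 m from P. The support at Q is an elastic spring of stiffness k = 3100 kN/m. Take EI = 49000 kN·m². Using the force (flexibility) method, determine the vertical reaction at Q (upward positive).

R_Q = 2.225 kN

Choose R_Q as the redundant. The primary structure is the cantilever fixed at P.
Deflection at Q on the released cantilever, summing each load's contribution:
  point load 38.5 at a = 1.15: Pa²(3L − a)/(6EI) = 107.3/EI
Flexibility coefficient — unit upward force at Q: δ_{QQ} = L³/(3EI) = 32.45/EI.
With EI = 49000 kN·m²: δ_0 = 0.002191 m and δ_{QQ} = 0.000662 m/kN.
Compatibility — the spring shortens by R_Q/k under the reaction it provides: δ_0 − R_Q·δ_{QQ} = R_Q/k. With 1/k = 0.000323 m/kN, R_Q = δ_0 / (δ_{QQ} + 1/k) = 0.002191 / (0.000662 + 0.000323) = 2.225 kN.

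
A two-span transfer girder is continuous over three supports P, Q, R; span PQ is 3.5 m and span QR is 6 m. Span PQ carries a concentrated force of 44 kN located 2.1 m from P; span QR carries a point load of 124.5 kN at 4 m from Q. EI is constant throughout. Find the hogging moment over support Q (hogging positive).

M_Q = 80.79 kN·m

Insert a hinge at Q; M_Q is the redundant, and each span becomes simply supported.
Rotations at Q on the released spans (each span's end-slope, ×1/EI):
  span PQ: point load 44 at a = 2.1: Pab(L + a)/(6LEI) = 34.5/EI
  span QR: point load 124.5 at a = 4: Pab(L + b)/(6LEI) = 221.3/EI
  relative rotation θ_0 = (34.5 + 221.3)/EI = 255.8/EI
A unit hogging moment at Q produces rotation L₁/(3EI) + L₂/(3EI) = 3.167/EI.
Slope continuity at Q: θ_0 = M_Q·3.167/EI, so M_Q = 255.8/3.167 = 80.79 kN·m (hogging).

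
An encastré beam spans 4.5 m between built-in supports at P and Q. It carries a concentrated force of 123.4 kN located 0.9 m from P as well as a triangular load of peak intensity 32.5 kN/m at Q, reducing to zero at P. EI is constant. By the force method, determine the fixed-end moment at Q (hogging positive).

Release both end moments; the primary structure is a simply-supported span PQ with redundants M_P and M_Q.
Simple-span end rotations at P and Q under the given loads:
  at P: point load 123.4 at a = 0.9: Pab(L + b)/(6LEI) = 119.9/EI
  at Q: point load 123.4 at a = 0.9: Pab(L + a)/(6LEI) = 79.96/EI
  at P: triangular load, peak 32.5: 7w₀L³/(360EI) = 57.59/EI
  at Q: triangular load, peak 32.5: w₀L³/(45EI) = 65.81/EI
  θ_P0 = 177.5/EI,  θ_Q0 = 145.8/EI
Flexibility coefficients: a unit moment at one end gives L/(3EI) there and L/(6EI) at the far end, so f₁₁ = f₂₂ = 1.5/EI and f₁₂ = f₂₁ = 0.75/EI.
Compatibility — zero rotation at each built-in end:
  1.5 M_P + 0.75 M_Q = 177.5
  0.75 M_P + 1.5 M_Q = 145.8
Solving the pair gives M_P = 93.02 kN·m and M_Q = 50.68 kN·m (hogging).

M_Q = 50.68 kN·m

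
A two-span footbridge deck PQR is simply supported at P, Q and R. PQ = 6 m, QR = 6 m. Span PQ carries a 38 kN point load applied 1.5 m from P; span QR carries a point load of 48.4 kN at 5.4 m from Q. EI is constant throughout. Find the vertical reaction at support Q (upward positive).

Release continuity at Q by inserting a hinge; the redundant is the internal moment M_Q. The primary structure is two simply-supported spans PQ and QR.
Rotations at Q on the released spans (each span's end-slope, ×1/EI):
  span PQ: point load 38 at a = 1.5: Pab(L + a)/(6LEI) = 53.44/EI
  span QR: point load 48.4 at a = 5.4: Pab(L + b)/(6LEI) = 28.75/EI
  relative rotation θ_0 = (53.44 + 28.75)/EI = 82.19/EI
A unit hogging moment at Q produces rotation L₁/(3EI) + L₂/(3EI) = 4/EI.
Compatibility: M_Q·(L₁+L₂)/(3EI) = θ_0, giving M_Q = 20.55 kN·m (hogging).
Span PQ, ΣM about P with M_Q applied at Q: R_Q^{PQ}·6 = 57 + 20.55, so R_Q^{PQ} = 12.92 kN and R_P = 38 − 12.92 = 25.08 kN.
Span QR, ΣM about R: R_Q^{QR}·6 = 29.04 + 20.55, so R_Q^{QR} = 8.264 kN and R_R = 48.4 − 8.264 = 40.14 kN.
R_Q = 12.92 + 8.264 = 21.19 kN.

R_Q = 21.19 kN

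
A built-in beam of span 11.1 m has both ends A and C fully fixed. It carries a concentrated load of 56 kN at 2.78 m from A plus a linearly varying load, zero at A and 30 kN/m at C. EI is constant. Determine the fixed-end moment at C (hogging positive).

Release both end moments; the primary structure is a simply-supported span AC with redundants M_A and M_C.
On the primary (simply-supported) span, the end slopes from the loading are:
  at A: point load 56 at a = 2.78: Pab(L + b)/(6LEI) = 377.7/EI
  at C: point load 56 at a = 2.78: Pab(L + a)/(6LEI) = 269.9/EI
  at A: triangular load, peak 30: 7w₀L³/(360EI) = 797.8/EI
  at C: triangular load, peak 30: w₀L³/(45EI) = 911.8/EI
  θ_A0 = 1175/EI,  θ_C0 = 1182/EI
Flexibility coefficients: a unit moment at one end gives L/(3EI) there and L/(6EI) at the far end, so f₁₁ = f₂₂ = 3.7/EI and f₁₂ = f₂₁ = 1.85/EI.
Compatibility — zero rotation at each built-in end:
  3.7 M_A + 1.85 M_C = 1175
  1.85 M_A + 3.7 M_C = 1182
Solving the pair gives M_A = 210.7 kN·m and M_C = 214 kN·m (hogging).

M_C = 214 kN·m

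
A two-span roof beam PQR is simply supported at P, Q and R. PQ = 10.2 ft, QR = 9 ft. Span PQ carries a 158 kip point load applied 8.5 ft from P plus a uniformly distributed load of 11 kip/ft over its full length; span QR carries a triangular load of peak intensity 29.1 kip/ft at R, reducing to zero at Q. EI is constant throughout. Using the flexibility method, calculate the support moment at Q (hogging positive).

M_Q = 249.5 kip·ft

Insert a hinge at Q; M_Q is the redundant, and each span becomes simply supported.
End slopes at the hinge Q, treating each span as simply supported:
  span PQ: point load 158 at a = 8.5: Pab(L + a)/(6LEI) = 697.6/EI
  span PQ: UDL 11: wL³/(24EI) = 486.4/EI
  span QR: triangular load, peak 29.1: 7w₀L³/(360EI) = 412.5/EI
  relative rotation θ_0 = (1184 + 412.5)/EI = 1596/EI
A unit hogging moment at Q produces rotation L₁/(3EI) + L₂/(3EI) = 6.4/EI.
Compatibility: M_Q·(L₁+L₂)/(3EI) = θ_0, giving M_Q = 249.5 kip·ft (hogging).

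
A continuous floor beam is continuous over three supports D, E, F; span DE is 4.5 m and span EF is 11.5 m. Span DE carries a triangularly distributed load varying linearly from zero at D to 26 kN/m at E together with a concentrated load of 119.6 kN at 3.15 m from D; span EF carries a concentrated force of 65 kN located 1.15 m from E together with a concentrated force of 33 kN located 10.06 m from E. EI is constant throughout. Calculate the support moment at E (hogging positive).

M_E = 99.64 kN·m

Release continuity at E by inserting a hinge; the redundant is the internal moment M_E. The primary structure is two simply-supported spans DE and EF.
End slopes at the hinge E, treating each span as simply supported:
  span DE: triangular load, peak 26: w₀L³/(45EI) = 52.65/EI
  span DE: point load 119.6 at a = 3.15: Pab(L + a)/(6LEI) = 144.1/EI
  span EF: point load 65 at a = 1.15: Pab(L + b)/(6LEI) = 245/EI
  span EF: point load 33 at a = 10.06: Pab(L + b)/(6LEI) = 89.65/EI
  relative rotation θ_0 = (196.8 + 334.6)/EI = 531.4/EI
A unit hogging moment at E produces rotation L₁/(3EI) + L₂/(3EI) = 5.333/EI.
Slope continuity at E: θ_0 = M_E·5.333/EI, so M_E = 531.4/5.333 = 99.64 kN·m (hogging).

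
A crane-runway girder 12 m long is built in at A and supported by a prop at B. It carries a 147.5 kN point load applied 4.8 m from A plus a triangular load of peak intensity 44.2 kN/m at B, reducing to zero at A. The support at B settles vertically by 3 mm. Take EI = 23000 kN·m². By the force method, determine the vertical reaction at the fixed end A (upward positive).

R_A = 236.3 kN

Take the reaction at B as the redundant and release it; the primary structure is a cantilever fixed at A.
Primary-structure tip deflection at B by superposition:
  point load 147.5 at a = 4.8: Pa²(3L − a)/(6EI) = 17672/EI
  triangular load, peak 44.2 at the free end: 11w₀L⁴/(120EI) = 84015/EI
  δ_0 = 101687/EI
Flexibility coefficient — unit upward force at B: δ_{BB} = L³/(3EI) = 576/EI.
With EI = 23000 kN·m²: δ_0 = 4.4212 m and δ_{BB} = 0.025043 m/kN.
Compatibility — the beam at B must follow the support down by 0.003 m: δ_0 − R_B·δ_{BB} = 0.003, so R_B = (4.4212 − 0.003)/0.025043 = 176.4 kN.
Vertical equilibrium: R_A = ΣP − R_B = 412.7 − 176.4 = 236.3 kN.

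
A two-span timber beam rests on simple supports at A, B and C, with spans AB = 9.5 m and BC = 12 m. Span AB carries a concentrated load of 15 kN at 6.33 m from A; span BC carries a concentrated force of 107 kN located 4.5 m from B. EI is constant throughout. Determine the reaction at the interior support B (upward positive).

Insert a hinge at B; M_B is the redundant, and each span becomes simply supported.
End slopes at the hinge B, treating each span as simply supported:
  span AB: point load 15 at a = 6.33: Pab(L + a)/(6LEI) = 83.59/EI
  span BC: point load 107 at a = 4.5: Pab(L + b)/(6LEI) = 978/EI
  relative rotation θ_0 = (83.59 + 978)/EI = 1062/EI
A unit hogging moment at B produces rotation L₁/(3EI) + L₂/(3EI) = 7.167/EI.
Slope continuity at B: θ_0 = M_B·7.167/EI, so M_B = 1062/7.167 = 148.1 kN·m (hogging).
Span AB, ΣM about A with M_B applied at B: R_B^{AB}·9.5 = 94.95 + 148.1, so R_B^{AB} = 25.59 kN and R_A = 15 − 25.59 = -10.59 kN.
Span BC, ΣM about C: R_B^{BC}·12 = 802.5 + 148.1, so R_B^{BC} = 79.22 kN and R_C = 107 − 79.22 = 27.78 kN.
R_B = 25.59 + 79.22 = 104.8 kN.

R_B = 104.8 kN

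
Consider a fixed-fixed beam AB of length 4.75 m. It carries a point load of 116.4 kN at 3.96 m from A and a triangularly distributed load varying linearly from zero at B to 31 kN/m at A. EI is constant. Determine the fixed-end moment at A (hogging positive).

M_A = 47.72 kN·m

Take the two fixed-end moments M_A, M_B as redundants; the released structure is the simple span AB.
Simple-span end rotations at A and B under the given loads:
  at A: point load 116.4 at a = 3.96: Pab(L + b)/(6LEI) = 70.78/EI
  at B: point load 116.4 at a = 3.96: Pab(L + a)/(6LEI) = 111.3/EI
  at A: triangular load, peak 31: w₀L³/(45EI) = 73.83/EI
  at B: triangular load, peak 31: 7w₀L³/(360EI) = 64.6/EI
  θ_A0 = 144.6/EI,  θ_B0 = 175.9/EI
Flexibility coefficients: a unit moment at one end gives L/(3EI) there and L/(6EI) at the far end, so f₁₁ = f₂₂ = 1.583/EI and f₁₂ = f₂₁ = 0.7917/EI.
Compatibility — zero rotation at each built-in end:
  1.583 M_A + 0.7917 M_B = 144.6
  0.7917 M_A + 1.583 M_B = 175.9
Solving the pair gives M_A = 47.72 kN·m and M_B = 87.23 kN·m (hogging).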